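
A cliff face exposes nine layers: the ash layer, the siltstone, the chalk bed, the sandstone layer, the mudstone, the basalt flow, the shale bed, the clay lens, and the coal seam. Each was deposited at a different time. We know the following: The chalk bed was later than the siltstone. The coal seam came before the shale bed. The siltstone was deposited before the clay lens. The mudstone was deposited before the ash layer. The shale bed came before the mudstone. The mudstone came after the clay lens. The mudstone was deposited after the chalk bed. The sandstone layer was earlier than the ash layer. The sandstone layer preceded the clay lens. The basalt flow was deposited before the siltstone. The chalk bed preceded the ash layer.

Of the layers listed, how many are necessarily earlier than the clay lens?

Directly stated before the clay lens: the sandstone layer and the siltstone.
The basalt flow reaches the clay lens via the basalt flow → the siltstone → the clay lens.
That's the basalt flow, the sandstone layer, and the siltstone — 3 in all.

3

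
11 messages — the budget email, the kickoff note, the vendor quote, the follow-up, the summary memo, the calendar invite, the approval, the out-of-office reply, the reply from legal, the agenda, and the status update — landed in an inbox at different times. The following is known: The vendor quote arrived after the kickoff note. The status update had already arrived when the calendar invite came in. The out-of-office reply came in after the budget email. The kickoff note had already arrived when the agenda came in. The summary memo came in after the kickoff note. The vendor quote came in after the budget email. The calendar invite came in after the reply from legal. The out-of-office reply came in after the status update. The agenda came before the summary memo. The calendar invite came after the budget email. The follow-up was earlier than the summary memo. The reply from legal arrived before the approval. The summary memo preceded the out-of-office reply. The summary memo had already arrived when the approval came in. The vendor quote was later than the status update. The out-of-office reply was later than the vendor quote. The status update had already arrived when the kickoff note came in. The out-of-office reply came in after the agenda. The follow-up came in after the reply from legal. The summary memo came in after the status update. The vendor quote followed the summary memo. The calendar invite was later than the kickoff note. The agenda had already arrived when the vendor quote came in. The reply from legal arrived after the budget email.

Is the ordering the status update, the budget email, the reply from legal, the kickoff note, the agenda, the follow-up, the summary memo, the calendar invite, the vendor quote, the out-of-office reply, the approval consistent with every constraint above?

yes

Check each stated constraint against the proposed order — e.g. the reply from legal is ahead of the approval; the status update is ahead of the out-of-office reply. Every pair is in the required order; nothing is violated.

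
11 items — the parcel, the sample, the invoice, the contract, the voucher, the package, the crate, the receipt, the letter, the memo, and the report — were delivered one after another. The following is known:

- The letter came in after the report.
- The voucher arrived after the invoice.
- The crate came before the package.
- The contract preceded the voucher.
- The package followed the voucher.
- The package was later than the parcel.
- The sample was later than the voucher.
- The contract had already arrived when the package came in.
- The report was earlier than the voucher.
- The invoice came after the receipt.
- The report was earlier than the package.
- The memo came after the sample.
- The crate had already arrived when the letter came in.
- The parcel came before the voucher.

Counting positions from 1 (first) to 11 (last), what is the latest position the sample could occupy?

10

The sample must come before the memo — 1 item forced after it.
Everything else can be placed before the sample in some valid order, so the sample can sit as late as position 11 − 1 = 10.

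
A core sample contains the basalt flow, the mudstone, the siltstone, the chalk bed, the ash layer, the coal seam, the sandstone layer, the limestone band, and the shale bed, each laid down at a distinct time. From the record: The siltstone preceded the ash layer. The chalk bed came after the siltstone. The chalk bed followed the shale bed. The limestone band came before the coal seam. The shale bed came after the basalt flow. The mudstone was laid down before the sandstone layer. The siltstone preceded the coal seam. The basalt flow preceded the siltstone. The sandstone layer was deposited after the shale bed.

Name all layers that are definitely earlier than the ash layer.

Directly stated before the ash layer: the siltstone.
The basalt flow reaches the ash layer via the basalt flow → the siltstone → the ash layer.

the basalt flow, the siltstone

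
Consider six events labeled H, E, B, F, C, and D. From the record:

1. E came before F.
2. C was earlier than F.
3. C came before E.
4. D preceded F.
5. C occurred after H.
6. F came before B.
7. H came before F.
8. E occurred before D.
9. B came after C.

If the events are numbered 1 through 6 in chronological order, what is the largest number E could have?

E must come before B, D, and F — 3 events forced after it.
Everything else can be placed before E in some valid order, so E can sit as late as position 6 − 3 = 3.

3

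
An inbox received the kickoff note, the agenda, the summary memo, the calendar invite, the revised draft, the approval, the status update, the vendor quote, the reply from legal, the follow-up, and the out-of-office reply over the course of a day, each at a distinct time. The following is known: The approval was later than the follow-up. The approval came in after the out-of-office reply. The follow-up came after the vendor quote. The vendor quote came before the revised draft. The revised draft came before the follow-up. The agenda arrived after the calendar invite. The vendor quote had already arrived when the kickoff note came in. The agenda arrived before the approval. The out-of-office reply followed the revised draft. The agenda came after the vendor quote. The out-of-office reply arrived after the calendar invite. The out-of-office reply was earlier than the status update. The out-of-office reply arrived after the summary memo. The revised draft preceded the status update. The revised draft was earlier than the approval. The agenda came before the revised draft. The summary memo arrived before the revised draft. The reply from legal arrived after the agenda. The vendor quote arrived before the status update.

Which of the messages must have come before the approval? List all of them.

Directly stated before the approval: the agenda, the follow-up, the out-of-office reply, and the revised draft.
The calendar invite reaches the approval via the calendar invite → the agenda → the approval.
The summary memo reaches the approval via the summary memo → the out-of-office reply → the approval.
The vendor quote reaches the approval via the vendor quote → the revised draft → the approval.
No chain forces the kickoff note (or any of the others) ahead of the approval.

the agenda, the calendar invite, the follow-up, the out-of-office reply, the revised draft, the summary memo, the vendor quote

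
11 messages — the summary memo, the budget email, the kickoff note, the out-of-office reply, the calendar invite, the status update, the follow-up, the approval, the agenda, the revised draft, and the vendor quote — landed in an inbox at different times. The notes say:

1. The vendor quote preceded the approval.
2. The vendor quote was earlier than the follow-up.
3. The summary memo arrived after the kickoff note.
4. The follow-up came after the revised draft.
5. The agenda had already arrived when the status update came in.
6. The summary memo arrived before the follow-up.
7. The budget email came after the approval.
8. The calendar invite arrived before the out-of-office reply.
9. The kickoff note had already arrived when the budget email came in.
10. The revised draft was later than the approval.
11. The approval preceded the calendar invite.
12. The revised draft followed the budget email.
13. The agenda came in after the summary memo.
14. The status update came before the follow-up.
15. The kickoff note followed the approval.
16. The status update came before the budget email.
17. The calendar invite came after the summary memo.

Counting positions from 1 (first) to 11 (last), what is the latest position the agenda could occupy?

7

The agenda must come before the budget email, the follow-up, the revised draft, and the status update — 4 messages forced after it.
Everything else can be placed before the agenda in some valid order, so the agenda can sit as late as position 11 − 4 = 7.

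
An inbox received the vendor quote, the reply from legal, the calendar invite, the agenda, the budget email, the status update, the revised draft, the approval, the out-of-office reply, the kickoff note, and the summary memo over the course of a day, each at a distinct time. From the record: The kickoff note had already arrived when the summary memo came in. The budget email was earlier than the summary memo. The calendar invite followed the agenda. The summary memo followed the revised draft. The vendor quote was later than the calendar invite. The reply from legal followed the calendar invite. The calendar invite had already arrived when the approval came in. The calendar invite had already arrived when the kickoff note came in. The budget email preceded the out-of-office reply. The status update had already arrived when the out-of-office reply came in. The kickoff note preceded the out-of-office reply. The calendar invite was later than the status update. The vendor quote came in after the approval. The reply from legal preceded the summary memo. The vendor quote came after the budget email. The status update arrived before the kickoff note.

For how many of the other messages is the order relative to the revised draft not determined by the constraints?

Forced after the revised draft: the summary memo.
That leaves the agenda, the approval, the budget email, the calendar invite, the kickoff note, the out-of-office reply, the reply from legal, the status update, and the vendor quote with no forced order relative to the revised draft — 9.

9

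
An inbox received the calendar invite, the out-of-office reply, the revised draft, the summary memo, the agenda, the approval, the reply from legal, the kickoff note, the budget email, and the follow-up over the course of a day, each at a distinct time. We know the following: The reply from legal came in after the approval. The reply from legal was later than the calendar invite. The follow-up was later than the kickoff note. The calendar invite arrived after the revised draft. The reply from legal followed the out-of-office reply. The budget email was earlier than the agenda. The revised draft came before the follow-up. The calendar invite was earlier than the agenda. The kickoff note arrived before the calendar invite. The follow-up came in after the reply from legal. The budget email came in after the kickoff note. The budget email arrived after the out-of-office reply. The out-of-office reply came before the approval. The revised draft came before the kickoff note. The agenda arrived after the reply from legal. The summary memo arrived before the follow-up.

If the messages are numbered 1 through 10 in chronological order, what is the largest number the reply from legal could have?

8

The reply from legal must come before the agenda and the follow-up — 2 messages forced after it.
Everything else can be placed before the reply from legal in some valid order, so the reply from legal can sit as late as position 10 − 2 = 8.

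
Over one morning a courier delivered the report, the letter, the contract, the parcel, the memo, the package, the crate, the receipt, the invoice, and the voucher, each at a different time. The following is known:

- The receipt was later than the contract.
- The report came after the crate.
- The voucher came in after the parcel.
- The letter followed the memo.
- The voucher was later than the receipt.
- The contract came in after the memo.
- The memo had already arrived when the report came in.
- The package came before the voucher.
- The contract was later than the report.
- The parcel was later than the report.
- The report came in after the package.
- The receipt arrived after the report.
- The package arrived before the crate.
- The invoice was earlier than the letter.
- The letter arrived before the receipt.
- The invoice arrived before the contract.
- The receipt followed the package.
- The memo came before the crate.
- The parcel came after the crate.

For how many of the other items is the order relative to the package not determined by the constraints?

3

Forced after the package: the contract, the crate, the parcel, the receipt, the report, and the voucher.
That leaves the invoice, the letter, and the memo with no forced order relative to the package — 3.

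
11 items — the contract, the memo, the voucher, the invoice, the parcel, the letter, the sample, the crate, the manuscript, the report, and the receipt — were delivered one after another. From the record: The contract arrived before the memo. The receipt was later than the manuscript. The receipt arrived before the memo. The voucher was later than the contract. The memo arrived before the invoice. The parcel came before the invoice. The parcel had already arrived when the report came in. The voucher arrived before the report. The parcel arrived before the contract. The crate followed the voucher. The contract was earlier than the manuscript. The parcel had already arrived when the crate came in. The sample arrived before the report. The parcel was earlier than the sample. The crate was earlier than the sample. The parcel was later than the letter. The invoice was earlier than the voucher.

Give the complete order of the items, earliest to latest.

the letter, the parcel, the contract, the manuscript, the receipt, the memo, the invoice, the voucher, the crate, the sample, the report

The constraints fix every adjacent pair, so only one ordering works:
the letter → the parcel → the contract → the manuscript → the receipt → the memo → the invoice → the voucher → the crate → the sample → the report.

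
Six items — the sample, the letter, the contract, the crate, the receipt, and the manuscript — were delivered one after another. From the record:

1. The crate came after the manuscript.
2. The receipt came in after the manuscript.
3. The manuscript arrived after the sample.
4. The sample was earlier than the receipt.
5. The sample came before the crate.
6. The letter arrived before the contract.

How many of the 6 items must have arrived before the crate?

Directly stated before the crate: the manuscript and the sample.
That's the manuscript and the sample — 2 in all.

2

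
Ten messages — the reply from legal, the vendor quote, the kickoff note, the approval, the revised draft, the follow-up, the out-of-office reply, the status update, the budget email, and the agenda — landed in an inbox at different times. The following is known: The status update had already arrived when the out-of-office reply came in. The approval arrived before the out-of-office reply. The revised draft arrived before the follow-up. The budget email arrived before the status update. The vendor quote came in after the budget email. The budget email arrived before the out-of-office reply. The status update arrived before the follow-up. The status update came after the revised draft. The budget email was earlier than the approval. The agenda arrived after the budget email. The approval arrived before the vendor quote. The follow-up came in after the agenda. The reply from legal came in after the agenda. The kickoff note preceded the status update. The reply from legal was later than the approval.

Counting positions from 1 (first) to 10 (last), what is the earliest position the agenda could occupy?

The budget email must come before the agenda — 1 forced predecessor.
Nothing else is forced ahead of the agenda, so its earliest slot is position 1 + 1 = 2.

2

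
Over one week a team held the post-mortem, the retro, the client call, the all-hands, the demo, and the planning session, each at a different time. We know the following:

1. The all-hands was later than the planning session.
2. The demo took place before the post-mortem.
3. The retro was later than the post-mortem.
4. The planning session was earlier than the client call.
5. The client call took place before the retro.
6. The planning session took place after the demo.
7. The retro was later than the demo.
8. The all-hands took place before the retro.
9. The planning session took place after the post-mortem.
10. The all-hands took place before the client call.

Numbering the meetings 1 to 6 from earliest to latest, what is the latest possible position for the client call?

5

The client call must come before the retro — 1 meeting forced after it.
Everything else can be placed before the client call in some valid order, so the client call can sit as late as position 6 − 1 = 5.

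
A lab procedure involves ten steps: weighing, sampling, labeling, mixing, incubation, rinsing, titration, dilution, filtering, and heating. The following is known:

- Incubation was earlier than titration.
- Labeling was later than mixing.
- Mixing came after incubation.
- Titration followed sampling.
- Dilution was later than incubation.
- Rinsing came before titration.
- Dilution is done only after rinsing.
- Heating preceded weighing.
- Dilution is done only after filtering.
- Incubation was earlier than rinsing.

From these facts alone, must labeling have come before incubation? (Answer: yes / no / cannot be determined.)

Tracing the constraints gives incubation → mixing → labeling, so incubation must come before labeling.
That means labeling cannot be before incubation.

no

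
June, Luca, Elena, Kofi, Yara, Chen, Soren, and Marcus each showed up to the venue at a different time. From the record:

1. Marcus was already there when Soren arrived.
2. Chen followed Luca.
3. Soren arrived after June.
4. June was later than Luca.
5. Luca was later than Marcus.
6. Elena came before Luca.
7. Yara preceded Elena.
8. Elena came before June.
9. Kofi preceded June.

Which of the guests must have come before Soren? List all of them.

Directly stated before Soren: June and Marcus.
Elena reaches Soren via Elena → June → Soren.
Kofi reaches Soren via Kofi → June → Soren.
Luca reaches Soren via Luca → June → Soren.
Likewise Yara reaches Soren by chaining the stated constraints.

Elena, June, Kofi, Luca, Marcus, Yara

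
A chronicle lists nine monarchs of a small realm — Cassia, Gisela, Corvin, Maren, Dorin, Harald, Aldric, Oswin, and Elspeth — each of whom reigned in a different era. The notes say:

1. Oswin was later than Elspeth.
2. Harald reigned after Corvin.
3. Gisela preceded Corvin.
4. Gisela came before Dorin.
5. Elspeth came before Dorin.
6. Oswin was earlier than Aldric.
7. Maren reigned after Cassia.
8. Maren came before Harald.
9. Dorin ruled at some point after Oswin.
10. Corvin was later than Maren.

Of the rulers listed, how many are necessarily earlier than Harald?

4

Directly stated before Harald: Corvin and Maren.
Cassia reaches Harald via Cassia → Maren → Harald.
Gisela reaches Harald via Gisela → Corvin → Harald.
No chain forces Elspeth (or any of the others) ahead of Harald.
That's Cassia, Corvin, Gisela, and Maren — 4 in all.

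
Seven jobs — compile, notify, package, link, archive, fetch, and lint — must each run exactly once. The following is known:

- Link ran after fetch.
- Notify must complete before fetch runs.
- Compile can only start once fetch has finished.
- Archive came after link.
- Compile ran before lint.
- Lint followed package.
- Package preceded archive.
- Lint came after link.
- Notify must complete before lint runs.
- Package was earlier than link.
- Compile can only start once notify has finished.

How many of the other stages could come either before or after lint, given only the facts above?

1

Forced before lint: compile, fetch, link, notify, and package.
That leaves archive with no forced order relative to lint — 1.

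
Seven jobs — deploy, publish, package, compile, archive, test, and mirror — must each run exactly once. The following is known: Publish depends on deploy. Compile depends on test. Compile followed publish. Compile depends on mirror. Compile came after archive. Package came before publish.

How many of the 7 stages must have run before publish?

2

Directly stated before publish: deploy and package.
No chain forces mirror (or any of the others) ahead of publish.
That's deploy and package — 2 in all.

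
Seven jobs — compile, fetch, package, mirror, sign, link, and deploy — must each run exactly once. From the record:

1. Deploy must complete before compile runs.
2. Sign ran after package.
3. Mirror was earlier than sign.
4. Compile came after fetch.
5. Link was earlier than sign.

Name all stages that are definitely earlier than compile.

Directly stated before compile: deploy and fetch.
No chain forces package (or any of the others) ahead of compile.

deploy, fetch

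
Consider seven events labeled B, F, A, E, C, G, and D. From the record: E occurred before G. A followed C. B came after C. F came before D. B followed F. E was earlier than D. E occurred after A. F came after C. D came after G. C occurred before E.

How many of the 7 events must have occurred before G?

3

Directly stated before G: E.
A reaches G via A → E → G.
C reaches G via C → E → G.
No chain forces F (or any of the others) ahead of G.
That's A, C, and E — 3 in all.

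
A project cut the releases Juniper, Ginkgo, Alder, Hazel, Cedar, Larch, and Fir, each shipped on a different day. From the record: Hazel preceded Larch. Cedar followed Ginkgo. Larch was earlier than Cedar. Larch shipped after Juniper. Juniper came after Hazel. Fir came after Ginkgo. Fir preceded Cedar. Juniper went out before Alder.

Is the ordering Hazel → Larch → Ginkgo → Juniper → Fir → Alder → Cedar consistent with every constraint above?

The constraints require Juniper before Larch, but in the proposed sequence Larch appears ahead of Juniper. That one violation is enough.

no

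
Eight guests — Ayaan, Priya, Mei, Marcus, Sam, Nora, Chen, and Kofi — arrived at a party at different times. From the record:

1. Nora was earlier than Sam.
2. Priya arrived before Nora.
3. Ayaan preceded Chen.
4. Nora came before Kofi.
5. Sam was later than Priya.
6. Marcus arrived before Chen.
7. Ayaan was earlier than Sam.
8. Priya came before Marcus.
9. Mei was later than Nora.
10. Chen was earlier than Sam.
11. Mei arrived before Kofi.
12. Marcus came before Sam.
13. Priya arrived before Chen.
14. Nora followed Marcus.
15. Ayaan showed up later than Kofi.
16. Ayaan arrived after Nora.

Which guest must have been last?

Every other guest has a chain of constraints placing them before Sam, so Sam is last.

Sam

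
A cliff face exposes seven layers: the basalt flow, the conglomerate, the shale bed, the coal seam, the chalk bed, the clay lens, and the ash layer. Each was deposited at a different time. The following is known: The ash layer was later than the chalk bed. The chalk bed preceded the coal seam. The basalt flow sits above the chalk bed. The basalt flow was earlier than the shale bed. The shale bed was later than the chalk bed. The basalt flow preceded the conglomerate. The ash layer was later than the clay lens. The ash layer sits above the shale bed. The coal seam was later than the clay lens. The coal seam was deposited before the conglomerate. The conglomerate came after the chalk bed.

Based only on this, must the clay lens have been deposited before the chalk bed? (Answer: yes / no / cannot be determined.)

cannot be determined

No chain of stated constraints runs from the clay lens to the chalk bed, and none runs from the chalk bed to the clay lens either.
So the relative order of the clay lens and the chalk bed is not fixed by the given facts.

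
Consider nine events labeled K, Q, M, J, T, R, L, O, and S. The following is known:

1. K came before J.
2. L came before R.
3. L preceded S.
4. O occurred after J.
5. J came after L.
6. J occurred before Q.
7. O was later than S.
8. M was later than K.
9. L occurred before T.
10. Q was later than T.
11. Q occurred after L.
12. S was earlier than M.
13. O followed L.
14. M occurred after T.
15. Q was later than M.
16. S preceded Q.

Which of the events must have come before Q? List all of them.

J, K, L, M, S, T

Directly stated before Q: J, L, M, S, and T.
K reaches Q via K → J → Q.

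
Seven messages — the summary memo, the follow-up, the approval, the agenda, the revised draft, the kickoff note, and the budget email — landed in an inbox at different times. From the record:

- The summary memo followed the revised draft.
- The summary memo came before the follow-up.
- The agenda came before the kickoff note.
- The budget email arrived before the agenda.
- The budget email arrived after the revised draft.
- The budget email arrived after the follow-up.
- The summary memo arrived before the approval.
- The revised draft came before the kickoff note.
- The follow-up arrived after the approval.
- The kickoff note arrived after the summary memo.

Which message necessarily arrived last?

Every other message has a chain of constraints placing it before the kickoff note, so the kickoff note is last.

the kickoff note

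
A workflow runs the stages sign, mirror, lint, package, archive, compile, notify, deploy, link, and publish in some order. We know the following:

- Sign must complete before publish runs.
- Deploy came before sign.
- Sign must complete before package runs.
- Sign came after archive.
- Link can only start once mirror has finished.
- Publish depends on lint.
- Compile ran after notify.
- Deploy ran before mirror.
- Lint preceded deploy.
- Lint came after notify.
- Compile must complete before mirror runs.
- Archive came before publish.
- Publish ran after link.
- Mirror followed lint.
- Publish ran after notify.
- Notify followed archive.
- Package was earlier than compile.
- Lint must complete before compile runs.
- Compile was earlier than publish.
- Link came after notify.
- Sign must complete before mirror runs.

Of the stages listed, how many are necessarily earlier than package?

5

Directly stated before package: sign.
Archive reaches package via archive → sign → package.
Deploy reaches package via deploy → sign → package.
Lint reaches package via lint → deploy → sign → package.
Likewise notify reaches package by chaining the stated constraints.
That's archive, deploy, lint, notify, and sign — 5 in all.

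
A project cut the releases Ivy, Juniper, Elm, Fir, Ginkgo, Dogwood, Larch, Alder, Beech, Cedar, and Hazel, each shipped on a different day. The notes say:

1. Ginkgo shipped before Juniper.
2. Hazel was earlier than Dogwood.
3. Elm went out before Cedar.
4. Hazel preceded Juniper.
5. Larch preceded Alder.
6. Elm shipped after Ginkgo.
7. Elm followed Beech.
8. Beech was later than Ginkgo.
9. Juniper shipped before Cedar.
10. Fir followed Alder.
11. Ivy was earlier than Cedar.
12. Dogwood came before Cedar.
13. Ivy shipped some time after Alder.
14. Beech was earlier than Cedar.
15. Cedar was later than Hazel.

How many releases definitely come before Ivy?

2

Directly stated before Ivy: Alder.
Larch reaches Ivy via Larch → Alder → Ivy.
No chain forces Hazel (or any of the others) ahead of Ivy.
That's Alder and Larch — 2 in all.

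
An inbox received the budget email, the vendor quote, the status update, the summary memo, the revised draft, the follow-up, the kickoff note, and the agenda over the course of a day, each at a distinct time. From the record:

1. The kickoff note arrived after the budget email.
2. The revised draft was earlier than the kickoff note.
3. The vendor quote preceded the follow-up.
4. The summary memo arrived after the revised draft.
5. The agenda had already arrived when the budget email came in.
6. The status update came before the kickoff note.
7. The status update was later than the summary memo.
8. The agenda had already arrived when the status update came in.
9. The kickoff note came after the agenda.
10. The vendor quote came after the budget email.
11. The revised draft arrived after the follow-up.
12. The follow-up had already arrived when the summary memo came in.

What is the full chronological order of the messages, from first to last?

the agenda, the budget email, the vendor quote, the follow-up, the revised draft, the summary memo, the status update, the kickoff note

The constraints fix every adjacent pair, so only one ordering works:
the agenda → the budget email → the vendor quote → the follow-up → the revised draft → the summary memo → the status update → the kickoff note.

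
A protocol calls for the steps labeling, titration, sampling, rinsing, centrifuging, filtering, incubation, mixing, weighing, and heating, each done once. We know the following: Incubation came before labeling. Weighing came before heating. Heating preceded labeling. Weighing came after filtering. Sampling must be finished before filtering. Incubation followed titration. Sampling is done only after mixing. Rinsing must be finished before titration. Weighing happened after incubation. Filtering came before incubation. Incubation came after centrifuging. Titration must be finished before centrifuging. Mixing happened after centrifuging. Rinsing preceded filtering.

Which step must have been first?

Rinsing has a chain of constraints placing it before every other step, so rinsing must be first.

rinsing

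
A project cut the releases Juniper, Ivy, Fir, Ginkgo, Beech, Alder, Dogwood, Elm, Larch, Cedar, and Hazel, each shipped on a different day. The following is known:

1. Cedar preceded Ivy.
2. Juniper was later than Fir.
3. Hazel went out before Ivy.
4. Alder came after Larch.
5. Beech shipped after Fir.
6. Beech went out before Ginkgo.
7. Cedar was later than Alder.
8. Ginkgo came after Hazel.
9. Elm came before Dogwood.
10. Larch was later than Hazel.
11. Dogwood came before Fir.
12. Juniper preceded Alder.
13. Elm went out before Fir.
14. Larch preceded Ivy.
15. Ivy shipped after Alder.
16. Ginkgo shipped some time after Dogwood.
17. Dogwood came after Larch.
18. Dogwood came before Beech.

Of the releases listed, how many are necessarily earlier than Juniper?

5

Directly stated before Juniper: Fir.
Dogwood reaches Juniper via Dogwood → Fir → Juniper.
Elm reaches Juniper via Elm → Fir → Juniper.
Hazel reaches Juniper via Hazel → Larch → Dogwood → Fir → Juniper.
Likewise Larch reaches Juniper by chaining the stated constraints.
No chain forces Cedar (or any of the others) ahead of Juniper.
That's Dogwood, Elm, Fir, Hazel, and Larch — 5 in all.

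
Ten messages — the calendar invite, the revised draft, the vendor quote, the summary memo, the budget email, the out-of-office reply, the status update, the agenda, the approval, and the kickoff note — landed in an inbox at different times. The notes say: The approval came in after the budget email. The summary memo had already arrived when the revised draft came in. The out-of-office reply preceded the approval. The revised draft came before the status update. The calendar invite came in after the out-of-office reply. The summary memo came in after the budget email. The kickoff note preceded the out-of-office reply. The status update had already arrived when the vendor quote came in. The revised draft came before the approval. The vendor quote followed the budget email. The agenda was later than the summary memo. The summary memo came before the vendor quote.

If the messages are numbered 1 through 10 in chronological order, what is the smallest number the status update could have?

The budget email, the revised draft, and the summary memo must all come before the status update — 3 forced predecessors.
Nothing else is forced ahead of the status update, so its earliest slot is position 3 + 1 = 4.

4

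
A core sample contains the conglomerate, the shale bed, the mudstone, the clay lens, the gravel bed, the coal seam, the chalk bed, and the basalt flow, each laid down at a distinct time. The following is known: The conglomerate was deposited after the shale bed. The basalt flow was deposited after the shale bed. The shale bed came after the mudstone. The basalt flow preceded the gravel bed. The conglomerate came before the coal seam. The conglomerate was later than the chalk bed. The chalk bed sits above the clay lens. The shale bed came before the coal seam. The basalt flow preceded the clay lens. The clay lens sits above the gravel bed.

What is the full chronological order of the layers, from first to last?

The constraints fix every adjacent pair, so only one ordering works:
the mudstone → the shale bed → the basalt flow → the gravel bed → the clay lens → the chalk bed → the conglomerate → the coal seam.

the mudstone, the shale bed, the basalt flow, the gravel bed, the clay lens, the chalk bed, the conglomerate, the coal seam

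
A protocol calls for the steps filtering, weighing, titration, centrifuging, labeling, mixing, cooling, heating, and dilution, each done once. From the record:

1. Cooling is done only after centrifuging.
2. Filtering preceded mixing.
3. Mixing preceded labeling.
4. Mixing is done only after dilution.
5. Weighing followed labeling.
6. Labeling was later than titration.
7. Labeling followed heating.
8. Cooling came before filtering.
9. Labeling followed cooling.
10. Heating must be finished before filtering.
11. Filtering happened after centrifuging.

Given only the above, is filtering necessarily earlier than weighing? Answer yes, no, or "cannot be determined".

Chain the constraints: filtering → mixing → labeling → weighing. Each link is directly stated, so filtering comes before weighing.

yes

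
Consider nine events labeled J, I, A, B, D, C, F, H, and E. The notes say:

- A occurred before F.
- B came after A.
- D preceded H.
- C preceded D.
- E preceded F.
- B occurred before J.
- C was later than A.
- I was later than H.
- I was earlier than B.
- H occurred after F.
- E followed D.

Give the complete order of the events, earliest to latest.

A, C, D, E, F, H, I, B, J

The constraints fix every adjacent pair, so only one ordering works:
A → C → D → E → F → H → I → B → J.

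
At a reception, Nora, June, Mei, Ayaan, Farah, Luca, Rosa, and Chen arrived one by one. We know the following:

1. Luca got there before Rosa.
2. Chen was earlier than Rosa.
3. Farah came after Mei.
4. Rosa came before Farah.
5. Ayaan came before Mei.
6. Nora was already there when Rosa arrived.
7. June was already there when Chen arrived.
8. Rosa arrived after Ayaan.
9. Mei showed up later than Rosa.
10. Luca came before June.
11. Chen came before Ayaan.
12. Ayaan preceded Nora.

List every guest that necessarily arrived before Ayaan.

Chen, June, Luca

Directly stated before Ayaan: Chen.
June reaches Ayaan via June → Chen → Ayaan.
Luca reaches Ayaan via Luca → June → Chen → Ayaan.
No chain forces Mei (or any of the others) ahead of Ayaan.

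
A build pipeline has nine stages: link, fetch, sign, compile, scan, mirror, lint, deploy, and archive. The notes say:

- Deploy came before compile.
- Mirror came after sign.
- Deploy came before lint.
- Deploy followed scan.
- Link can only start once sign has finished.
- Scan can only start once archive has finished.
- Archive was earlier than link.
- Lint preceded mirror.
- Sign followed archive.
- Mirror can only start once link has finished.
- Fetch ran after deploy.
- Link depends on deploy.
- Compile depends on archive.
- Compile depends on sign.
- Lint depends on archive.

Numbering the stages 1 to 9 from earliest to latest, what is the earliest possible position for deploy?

3

Archive and scan must both come before deploy — 2 forced predecessors.
Nothing else is forced ahead of deploy, so its earliest slot is position 2 + 1 = 3.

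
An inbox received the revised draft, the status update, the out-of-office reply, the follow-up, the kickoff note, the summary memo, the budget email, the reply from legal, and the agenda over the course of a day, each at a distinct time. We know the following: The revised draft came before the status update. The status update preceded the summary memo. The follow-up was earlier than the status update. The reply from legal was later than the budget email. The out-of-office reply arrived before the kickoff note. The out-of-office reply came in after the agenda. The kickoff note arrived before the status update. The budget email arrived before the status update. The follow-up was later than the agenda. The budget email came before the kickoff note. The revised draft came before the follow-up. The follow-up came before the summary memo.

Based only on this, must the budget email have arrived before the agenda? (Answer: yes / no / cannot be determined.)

cannot be determined

No chain of stated constraints runs from the budget email to the agenda, and none runs from the agenda to the budget email either.
So the relative order of the budget email and the agenda is not fixed by the given facts.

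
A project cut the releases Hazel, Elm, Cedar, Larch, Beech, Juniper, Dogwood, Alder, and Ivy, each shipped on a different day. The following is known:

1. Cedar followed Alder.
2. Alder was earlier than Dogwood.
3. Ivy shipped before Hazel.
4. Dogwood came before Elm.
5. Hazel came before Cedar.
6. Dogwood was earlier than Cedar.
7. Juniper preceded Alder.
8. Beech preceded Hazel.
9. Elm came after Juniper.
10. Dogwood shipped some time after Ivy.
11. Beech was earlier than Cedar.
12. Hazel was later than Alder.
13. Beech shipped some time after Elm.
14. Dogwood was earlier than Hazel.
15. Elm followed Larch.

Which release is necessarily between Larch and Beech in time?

Elm

Tracing the constraints gives Larch → Elm → Beech, so Elm sits after Larch and before Beech.
No other release is forced both after Larch and before Beech.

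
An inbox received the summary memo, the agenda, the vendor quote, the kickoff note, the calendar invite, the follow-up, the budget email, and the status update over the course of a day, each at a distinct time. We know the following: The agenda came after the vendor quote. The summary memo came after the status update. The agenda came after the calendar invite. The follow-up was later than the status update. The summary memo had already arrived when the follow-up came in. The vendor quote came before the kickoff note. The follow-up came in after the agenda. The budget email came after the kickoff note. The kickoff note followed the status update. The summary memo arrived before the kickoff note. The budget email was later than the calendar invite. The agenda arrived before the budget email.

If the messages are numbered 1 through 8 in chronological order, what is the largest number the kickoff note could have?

7

The kickoff note must come before the budget email — 1 message forced after it.
Everything else can be placed before the kickoff note in some valid order, so the kickoff note can sit as late as position 8 − 1 = 7.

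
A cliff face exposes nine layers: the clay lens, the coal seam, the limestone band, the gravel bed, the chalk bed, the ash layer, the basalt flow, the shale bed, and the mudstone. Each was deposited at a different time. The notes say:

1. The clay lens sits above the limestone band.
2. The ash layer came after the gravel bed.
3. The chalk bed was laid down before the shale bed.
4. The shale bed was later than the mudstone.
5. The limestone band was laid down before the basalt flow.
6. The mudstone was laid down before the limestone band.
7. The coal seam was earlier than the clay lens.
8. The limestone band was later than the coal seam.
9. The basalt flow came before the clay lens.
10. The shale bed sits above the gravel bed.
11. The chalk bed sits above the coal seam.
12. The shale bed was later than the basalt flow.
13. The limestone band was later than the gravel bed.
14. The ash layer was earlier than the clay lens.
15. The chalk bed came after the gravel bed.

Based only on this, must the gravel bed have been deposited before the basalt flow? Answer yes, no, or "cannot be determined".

yes

Chain the constraints: the gravel bed → the limestone band → the basalt flow. Each link is directly stated, so the gravel bed comes before the basalt flow.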